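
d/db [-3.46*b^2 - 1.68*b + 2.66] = -6.92*b - 1.68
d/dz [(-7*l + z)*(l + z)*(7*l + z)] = -49*l^2 + 2*l*z + 3*z^2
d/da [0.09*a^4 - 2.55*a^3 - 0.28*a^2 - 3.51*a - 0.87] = 0.36*a^3 - 7.65*a^2 - 0.56*a - 3.51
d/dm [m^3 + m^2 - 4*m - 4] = 3*m^2 + 2*m - 4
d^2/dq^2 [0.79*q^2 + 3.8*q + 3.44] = 1.58000000000000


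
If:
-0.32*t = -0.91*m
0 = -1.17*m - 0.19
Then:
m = -0.16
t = -0.46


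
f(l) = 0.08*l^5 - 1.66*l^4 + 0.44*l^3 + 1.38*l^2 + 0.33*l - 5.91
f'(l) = 0.4*l^4 - 6.64*l^3 + 1.32*l^2 + 2.76*l + 0.33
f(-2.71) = -106.65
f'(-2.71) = 156.27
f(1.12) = -5.66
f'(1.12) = -3.62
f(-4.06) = -553.24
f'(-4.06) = 563.94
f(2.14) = -25.80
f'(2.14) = -44.40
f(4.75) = -577.66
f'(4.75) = -464.77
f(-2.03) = -35.52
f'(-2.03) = 62.51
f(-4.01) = -525.59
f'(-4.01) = 542.07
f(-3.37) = -257.07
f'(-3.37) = 311.74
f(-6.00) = -2826.69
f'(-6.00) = 1983.93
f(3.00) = -95.64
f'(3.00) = -126.39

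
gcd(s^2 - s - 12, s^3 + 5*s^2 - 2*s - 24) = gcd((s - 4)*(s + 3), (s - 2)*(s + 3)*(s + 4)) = s + 3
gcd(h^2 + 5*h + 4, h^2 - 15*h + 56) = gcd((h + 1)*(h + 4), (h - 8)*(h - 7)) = 1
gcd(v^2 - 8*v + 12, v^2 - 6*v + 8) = v - 2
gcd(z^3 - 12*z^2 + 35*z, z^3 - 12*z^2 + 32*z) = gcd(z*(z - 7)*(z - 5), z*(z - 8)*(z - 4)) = z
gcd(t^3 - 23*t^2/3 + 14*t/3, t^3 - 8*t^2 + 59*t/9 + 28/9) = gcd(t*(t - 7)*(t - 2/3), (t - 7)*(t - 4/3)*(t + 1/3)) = t - 7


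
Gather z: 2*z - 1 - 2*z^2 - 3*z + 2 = -2*z^2 - z + 1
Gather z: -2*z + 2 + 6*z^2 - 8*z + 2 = 6*z^2 - 10*z + 4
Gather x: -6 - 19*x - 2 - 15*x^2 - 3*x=-15*x^2 - 22*x - 8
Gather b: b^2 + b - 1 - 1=b^2 + b - 2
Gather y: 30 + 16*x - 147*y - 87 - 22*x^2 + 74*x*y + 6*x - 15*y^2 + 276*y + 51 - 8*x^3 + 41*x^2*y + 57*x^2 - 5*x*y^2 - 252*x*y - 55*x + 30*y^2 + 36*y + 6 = -8*x^3 + 35*x^2 - 33*x + y^2*(15 - 5*x) + y*(41*x^2 - 178*x + 165)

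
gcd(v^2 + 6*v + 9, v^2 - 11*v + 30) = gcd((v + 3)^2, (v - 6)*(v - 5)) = 1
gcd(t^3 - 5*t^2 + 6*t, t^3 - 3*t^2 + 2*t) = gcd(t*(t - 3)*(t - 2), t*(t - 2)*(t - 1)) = t^2 - 2*t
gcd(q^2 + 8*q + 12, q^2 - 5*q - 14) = q + 2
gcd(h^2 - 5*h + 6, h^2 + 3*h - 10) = h - 2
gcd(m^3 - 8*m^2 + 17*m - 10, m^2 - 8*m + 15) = m - 5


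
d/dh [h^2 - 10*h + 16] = 2*h - 10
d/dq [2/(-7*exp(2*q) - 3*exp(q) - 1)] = (28*exp(q) + 6)*exp(q)/(7*exp(2*q) + 3*exp(q) + 1)^2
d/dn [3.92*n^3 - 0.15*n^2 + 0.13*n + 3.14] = 11.76*n^2 - 0.3*n + 0.13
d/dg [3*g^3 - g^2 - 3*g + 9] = 9*g^2 - 2*g - 3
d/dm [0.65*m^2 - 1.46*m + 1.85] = 1.3*m - 1.46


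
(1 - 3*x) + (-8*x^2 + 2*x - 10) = -8*x^2 - x - 9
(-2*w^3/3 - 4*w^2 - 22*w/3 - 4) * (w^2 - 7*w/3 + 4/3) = -2*w^5/3 - 22*w^4/9 + 10*w^3/9 + 70*w^2/9 - 4*w/9 - 16/3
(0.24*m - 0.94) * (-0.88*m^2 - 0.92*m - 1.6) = -0.2112*m^3 + 0.6064*m^2 + 0.4808*m + 1.504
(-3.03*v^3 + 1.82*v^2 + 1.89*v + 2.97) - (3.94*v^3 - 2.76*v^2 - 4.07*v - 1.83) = -6.97*v^3 + 4.58*v^2 + 5.96*v + 4.8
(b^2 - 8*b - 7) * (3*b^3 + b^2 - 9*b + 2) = 3*b^5 - 23*b^4 - 38*b^3 + 67*b^2 + 47*b - 14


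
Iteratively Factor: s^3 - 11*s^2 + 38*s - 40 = (s - 4)*(s^2 - 7*s + 10) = (s - 4)*(s - 2)*(s - 5)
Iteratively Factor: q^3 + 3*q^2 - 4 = (q + 2)*(q^2 + q - 2) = (q - 1)*(q + 2)*(q + 2)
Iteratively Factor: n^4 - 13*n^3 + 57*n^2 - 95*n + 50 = (n - 1)*(n^3 - 12*n^2 + 45*n - 50) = (n - 5)*(n - 1)*(n^2 - 7*n + 10) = (n - 5)^2*(n - 1)*(n - 2)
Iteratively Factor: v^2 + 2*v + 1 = (v + 1)*(v + 1)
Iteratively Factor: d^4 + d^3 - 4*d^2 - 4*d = (d + 1)*(d^3 - 4*d) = (d + 1)*(d + 2)*(d^2 - 2*d) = d*(d + 1)*(d + 2)*(d - 2)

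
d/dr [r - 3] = 1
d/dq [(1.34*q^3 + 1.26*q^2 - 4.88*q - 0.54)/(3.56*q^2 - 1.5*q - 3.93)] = (4.7704*q^4 - 4.02*q^3 - 0.315800000000003*q^2 - 6.0588*q + 18.3684)/(12.6736*q^4 - 10.68*q^3 - 25.7316*q^2 + 11.79*q + 15.4449)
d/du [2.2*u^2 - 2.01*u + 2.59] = 4.4*u - 2.01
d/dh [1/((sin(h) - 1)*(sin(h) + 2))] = -(sin(2*h) + cos(h))/((sin(h) - 1)^2*(sin(h) + 2)^2)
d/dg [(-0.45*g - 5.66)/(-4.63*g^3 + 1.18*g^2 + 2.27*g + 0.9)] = (-4.167*g^3 - 78.0864*g^2 + 13.3576*g + 12.4432)/(21.4369*g^6 - 10.9268*g^5 - 19.6278*g^4 - 2.9768*g^3 + 7.2769*g^2 + 4.086*g + 0.81)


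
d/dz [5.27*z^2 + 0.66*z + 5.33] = 10.54*z + 0.66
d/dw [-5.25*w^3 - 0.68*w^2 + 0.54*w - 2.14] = -15.75*w^2 - 1.36*w + 0.54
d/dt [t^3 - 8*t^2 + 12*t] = 3*t^2 - 16*t + 12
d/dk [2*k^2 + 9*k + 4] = 4*k + 9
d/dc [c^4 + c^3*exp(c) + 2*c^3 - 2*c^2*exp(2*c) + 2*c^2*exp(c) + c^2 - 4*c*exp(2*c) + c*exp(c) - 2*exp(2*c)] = c^3*exp(c) + 4*c^3 - 4*c^2*exp(2*c) + 5*c^2*exp(c) + 6*c^2 - 12*c*exp(2*c) + 5*c*exp(c) + 2*c - 8*exp(2*c) + exp(c)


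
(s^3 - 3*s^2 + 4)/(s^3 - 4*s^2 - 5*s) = (s^2 - 4*s + 4)/(s*(s - 5))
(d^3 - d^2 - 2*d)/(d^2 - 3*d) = (d^2 - d - 2)/(d - 3)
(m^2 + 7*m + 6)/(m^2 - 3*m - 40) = (m^2 + 7*m + 6)/(m^2 - 3*m - 40)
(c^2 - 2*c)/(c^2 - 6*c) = (c - 2)/(c - 6)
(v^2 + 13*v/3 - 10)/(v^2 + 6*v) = (v - 5/3)/v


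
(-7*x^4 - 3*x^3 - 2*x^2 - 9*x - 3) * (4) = -28*x^4 - 12*x^3 - 8*x^2 - 36*x - 12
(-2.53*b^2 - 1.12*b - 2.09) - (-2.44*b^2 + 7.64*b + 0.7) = -0.0899999999999999*b^2 - 8.76*b - 2.79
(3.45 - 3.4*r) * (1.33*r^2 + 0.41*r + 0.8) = -4.522*r^3 + 3.1945*r^2 - 1.3055*r + 2.76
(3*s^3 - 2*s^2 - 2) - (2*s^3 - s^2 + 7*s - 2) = s^3 - s^2 - 7*s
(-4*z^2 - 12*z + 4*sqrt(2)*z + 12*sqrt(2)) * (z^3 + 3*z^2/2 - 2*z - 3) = -4*z^5 - 18*z^4 + 4*sqrt(2)*z^4 - 10*z^3 + 18*sqrt(2)*z^3 + 10*sqrt(2)*z^2 + 36*z^2 - 36*sqrt(2)*z + 36*z - 36*sqrt(2)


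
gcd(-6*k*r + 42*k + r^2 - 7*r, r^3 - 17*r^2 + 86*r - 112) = r - 7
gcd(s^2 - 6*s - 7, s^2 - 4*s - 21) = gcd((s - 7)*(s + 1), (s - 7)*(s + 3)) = s - 7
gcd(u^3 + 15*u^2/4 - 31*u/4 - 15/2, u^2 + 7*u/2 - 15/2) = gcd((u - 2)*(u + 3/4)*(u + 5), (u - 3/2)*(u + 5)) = u + 5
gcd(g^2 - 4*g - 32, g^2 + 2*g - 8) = g + 4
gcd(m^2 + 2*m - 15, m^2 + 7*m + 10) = m + 5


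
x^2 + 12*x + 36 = (x + 6)^2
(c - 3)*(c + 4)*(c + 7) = c^3 + 8*c^2 - 5*c - 84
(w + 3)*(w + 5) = w^2 + 8*w + 15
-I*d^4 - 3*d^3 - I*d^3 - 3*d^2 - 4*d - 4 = (d - 2*I)^2*(d + I)*(-I*d - I)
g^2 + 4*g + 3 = (g + 1)*(g + 3)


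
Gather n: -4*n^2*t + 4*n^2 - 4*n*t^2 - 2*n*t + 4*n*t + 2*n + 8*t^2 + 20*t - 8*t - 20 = n^2*(4 - 4*t) + n*(-4*t^2 + 2*t + 2) + 8*t^2 + 12*t - 20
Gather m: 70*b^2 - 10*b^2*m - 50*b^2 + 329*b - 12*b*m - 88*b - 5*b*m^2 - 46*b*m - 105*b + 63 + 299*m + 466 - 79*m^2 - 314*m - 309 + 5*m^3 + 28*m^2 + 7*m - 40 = 20*b^2 + 136*b + 5*m^3 + m^2*(-5*b - 51) + m*(-10*b^2 - 58*b - 8) + 180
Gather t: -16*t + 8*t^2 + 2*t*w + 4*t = 8*t^2 + t*(2*w - 12)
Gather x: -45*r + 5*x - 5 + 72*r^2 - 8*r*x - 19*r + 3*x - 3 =72*r^2 - 64*r + x*(8 - 8*r) - 8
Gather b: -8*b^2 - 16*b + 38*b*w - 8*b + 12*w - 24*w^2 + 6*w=-8*b^2 + b*(38*w - 24) - 24*w^2 + 18*w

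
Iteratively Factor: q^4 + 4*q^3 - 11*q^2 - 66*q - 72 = (q + 3)*(q^3 + q^2 - 14*q - 24) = (q + 2)*(q + 3)*(q^2 - q - 12) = (q - 4)*(q + 2)*(q + 3)*(q + 3)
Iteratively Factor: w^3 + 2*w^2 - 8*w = (w)*(w^2 + 2*w - 8) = w*(w - 2)*(w + 4)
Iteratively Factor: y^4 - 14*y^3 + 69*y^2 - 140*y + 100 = (y - 2)*(y^3 - 12*y^2 + 45*y - 50) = (y - 2)^2*(y^2 - 10*y + 25) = (y - 5)*(y - 2)^2*(y - 5)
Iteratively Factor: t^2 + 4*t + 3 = (t + 1)*(t + 3)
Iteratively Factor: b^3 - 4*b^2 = (b)*(b^2 - 4*b) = b*(b - 4)*(b)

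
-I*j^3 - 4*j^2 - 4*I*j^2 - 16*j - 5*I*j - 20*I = (j + 4)*(j - 5*I)*(-I*j + 1)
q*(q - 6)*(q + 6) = q^3 - 36*q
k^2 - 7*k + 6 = (k - 6)*(k - 1)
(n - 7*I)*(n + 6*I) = n^2 - I*n + 42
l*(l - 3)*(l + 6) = l^3 + 3*l^2 - 18*l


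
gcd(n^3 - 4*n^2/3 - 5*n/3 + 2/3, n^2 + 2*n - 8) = n - 2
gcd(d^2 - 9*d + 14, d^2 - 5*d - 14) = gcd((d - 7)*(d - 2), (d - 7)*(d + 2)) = d - 7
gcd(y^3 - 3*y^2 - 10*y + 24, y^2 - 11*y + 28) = y - 4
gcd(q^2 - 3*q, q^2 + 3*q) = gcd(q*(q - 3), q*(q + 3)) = q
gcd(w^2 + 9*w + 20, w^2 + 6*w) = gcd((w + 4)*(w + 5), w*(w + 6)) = 1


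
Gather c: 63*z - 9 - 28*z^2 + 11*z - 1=-28*z^2 + 74*z - 10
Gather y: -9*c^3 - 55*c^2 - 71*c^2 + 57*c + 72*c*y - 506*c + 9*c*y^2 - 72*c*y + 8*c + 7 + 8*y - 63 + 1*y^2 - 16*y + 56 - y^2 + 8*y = -9*c^3 - 126*c^2 + 9*c*y^2 - 441*c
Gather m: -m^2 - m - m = -m^2 - 2*m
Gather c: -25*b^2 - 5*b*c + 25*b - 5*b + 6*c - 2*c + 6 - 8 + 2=-25*b^2 + 20*b + c*(4 - 5*b)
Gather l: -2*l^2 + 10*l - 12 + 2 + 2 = -2*l^2 + 10*l - 8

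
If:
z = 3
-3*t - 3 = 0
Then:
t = -1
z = 3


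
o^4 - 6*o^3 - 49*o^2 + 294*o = o*(o - 7)*(o - 6)*(o + 7)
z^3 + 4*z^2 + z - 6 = (z - 1)*(z + 2)*(z + 3)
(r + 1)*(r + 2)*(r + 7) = r^3 + 10*r^2 + 23*r + 14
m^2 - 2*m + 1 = (m - 1)^2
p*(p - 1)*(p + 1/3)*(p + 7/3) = p^4 + 5*p^3/3 - 17*p^2/9 - 7*p/9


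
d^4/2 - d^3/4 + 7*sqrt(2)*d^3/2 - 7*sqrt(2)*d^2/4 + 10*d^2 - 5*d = d*(d/2 + sqrt(2))*(d - 1/2)*(d + 5*sqrt(2))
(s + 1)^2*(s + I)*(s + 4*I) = s^4 + 2*s^3 + 5*I*s^3 - 3*s^2 + 10*I*s^2 - 8*s + 5*I*s - 4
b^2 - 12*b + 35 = (b - 7)*(b - 5)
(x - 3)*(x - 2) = x^2 - 5*x + 6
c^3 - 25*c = c*(c - 5)*(c + 5)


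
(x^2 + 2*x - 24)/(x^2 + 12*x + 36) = (x - 4)/(x + 6)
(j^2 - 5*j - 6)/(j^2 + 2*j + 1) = (j - 6)/(j + 1)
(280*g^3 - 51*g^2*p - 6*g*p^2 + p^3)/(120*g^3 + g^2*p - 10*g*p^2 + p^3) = (7*g + p)/(3*g + p)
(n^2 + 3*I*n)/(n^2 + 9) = n/(n - 3*I)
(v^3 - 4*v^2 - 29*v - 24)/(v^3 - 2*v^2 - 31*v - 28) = (v^2 - 5*v - 24)/(v^2 - 3*v - 28)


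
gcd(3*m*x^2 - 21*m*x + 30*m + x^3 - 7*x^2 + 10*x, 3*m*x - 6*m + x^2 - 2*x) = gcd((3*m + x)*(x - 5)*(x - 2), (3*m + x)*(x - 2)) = 3*m*x - 6*m + x^2 - 2*x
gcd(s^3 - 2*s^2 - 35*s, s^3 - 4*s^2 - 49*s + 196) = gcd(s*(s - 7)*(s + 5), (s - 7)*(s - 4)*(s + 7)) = s - 7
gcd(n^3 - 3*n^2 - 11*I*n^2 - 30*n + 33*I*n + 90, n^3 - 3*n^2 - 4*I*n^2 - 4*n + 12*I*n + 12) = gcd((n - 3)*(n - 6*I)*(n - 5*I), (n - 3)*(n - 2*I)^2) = n - 3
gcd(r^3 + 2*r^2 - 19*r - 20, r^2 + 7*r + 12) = 1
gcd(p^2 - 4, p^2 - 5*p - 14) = p + 2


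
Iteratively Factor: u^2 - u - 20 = (u + 4)*(u - 5)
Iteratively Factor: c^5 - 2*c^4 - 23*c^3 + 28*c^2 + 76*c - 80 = (c + 2)*(c^4 - 4*c^3 - 15*c^2 + 58*c - 40) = (c - 1)*(c + 2)*(c^3 - 3*c^2 - 18*c + 40) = (c - 2)*(c - 1)*(c + 2)*(c^2 - c - 20) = (c - 5)*(c - 2)*(c - 1)*(c + 2)*(c + 4)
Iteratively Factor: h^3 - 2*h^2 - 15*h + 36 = (h - 3)*(h^2 + h - 12) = (h - 3)^2*(h + 4)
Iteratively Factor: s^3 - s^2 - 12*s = (s + 3)*(s^2 - 4*s) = s*(s + 3)*(s - 4)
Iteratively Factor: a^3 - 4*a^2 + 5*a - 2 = (a - 1)*(a^2 - 3*a + 2) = (a - 2)*(a - 1)*(a - 1)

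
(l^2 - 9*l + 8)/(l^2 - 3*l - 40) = (l - 1)/(l + 5)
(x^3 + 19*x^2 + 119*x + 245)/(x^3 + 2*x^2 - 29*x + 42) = (x^2 + 12*x + 35)/(x^2 - 5*x + 6)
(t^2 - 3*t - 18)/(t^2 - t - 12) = (t - 6)/(t - 4)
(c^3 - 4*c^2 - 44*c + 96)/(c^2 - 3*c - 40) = (c^2 + 4*c - 12)/(c + 5)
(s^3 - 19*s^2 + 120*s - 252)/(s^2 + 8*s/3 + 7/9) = 9*(s^3 - 19*s^2 + 120*s - 252)/(9*s^2 + 24*s + 7)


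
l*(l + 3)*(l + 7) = l^3 + 10*l^2 + 21*l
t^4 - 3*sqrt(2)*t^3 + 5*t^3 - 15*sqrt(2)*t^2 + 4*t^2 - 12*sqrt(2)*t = t*(t + 1)*(t + 4)*(t - 3*sqrt(2))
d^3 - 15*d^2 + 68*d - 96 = (d - 8)*(d - 4)*(d - 3)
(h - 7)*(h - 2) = h^2 - 9*h + 14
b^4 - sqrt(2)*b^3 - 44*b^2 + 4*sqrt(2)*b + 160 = (b - 2)*(b + 2)*(b - 5*sqrt(2))*(b + 4*sqrt(2))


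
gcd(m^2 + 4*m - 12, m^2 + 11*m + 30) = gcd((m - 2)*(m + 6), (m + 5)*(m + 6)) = m + 6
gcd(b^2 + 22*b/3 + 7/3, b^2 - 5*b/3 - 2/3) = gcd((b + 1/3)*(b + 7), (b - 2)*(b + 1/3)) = b + 1/3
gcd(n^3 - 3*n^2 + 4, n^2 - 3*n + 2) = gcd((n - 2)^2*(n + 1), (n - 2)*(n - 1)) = n - 2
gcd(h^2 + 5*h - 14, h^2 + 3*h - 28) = h + 7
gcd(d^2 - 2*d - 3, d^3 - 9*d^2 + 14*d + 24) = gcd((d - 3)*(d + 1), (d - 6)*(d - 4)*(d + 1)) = d + 1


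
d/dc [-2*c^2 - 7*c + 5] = -4*c - 7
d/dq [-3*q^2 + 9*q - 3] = 9 - 6*q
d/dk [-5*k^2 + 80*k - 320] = 80 - 10*k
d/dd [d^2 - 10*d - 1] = 2*d - 10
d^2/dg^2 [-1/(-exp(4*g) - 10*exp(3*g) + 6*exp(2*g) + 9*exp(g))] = ((-16*exp(3*g) - 90*exp(2*g) + 24*exp(g) + 9)*(exp(3*g) + 10*exp(2*g) - 6*exp(g) - 9) + 2*(4*exp(3*g) + 30*exp(2*g) - 12*exp(g) - 9)^2)*exp(-g)/(exp(3*g) + 10*exp(2*g) - 6*exp(g) - 9)^3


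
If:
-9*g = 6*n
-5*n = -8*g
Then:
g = 0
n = 0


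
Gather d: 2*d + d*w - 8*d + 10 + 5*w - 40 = d*(w - 6) + 5*w - 30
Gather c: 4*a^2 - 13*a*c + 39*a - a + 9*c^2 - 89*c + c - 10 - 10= 4*a^2 + 38*a + 9*c^2 + c*(-13*a - 88) - 20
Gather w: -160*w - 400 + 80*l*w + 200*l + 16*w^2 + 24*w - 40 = 200*l + 16*w^2 + w*(80*l - 136) - 440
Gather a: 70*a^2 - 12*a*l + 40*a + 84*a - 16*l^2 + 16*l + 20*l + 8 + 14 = 70*a^2 + a*(124 - 12*l) - 16*l^2 + 36*l + 22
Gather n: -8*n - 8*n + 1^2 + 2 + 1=4 - 16*n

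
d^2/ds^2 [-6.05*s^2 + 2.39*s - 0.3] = -12.1000000000000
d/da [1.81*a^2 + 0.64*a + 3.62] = 3.62*a + 0.64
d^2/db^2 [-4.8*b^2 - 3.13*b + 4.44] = -9.60000000000000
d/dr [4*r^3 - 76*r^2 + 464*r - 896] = 12*r^2 - 152*r + 464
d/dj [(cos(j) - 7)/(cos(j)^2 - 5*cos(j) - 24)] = (cos(j)^2 - 14*cos(j) + 59)*sin(j)/(sin(j)^2 + 5*cos(j) + 23)^2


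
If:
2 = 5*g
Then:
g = 2/5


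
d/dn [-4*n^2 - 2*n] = -8*n - 2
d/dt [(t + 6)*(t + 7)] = 2*t + 13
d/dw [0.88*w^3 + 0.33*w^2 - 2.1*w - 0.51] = 2.64*w^2 + 0.66*w - 2.1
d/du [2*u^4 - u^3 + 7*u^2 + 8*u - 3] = 8*u^3 - 3*u^2 + 14*u + 8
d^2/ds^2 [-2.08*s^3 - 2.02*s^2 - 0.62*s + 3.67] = -12.48*s - 4.04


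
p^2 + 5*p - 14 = (p - 2)*(p + 7)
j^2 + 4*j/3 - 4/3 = (j - 2/3)*(j + 2)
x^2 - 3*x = x*(x - 3)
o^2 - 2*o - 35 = (o - 7)*(o + 5)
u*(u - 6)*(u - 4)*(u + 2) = u^4 - 8*u^3 + 4*u^2 + 48*u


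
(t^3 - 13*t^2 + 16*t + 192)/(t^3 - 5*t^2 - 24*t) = (t - 8)/t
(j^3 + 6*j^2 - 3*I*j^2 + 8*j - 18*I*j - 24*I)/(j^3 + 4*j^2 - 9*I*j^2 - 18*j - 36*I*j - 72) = (j + 2)/(j - 6*I)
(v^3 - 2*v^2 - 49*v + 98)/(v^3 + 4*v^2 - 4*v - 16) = (v^2 - 49)/(v^2 + 6*v + 8)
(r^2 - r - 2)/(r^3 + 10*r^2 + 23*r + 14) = (r - 2)/(r^2 + 9*r + 14)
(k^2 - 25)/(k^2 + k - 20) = (k - 5)/(k - 4)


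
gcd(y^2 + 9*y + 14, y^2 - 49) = y + 7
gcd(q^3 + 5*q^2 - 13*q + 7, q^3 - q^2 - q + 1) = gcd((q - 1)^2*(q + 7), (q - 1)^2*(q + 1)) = q^2 - 2*q + 1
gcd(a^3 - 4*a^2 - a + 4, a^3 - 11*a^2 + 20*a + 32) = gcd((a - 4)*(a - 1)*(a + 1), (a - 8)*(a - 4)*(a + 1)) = a^2 - 3*a - 4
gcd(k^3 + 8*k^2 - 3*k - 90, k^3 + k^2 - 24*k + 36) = k^2 + 3*k - 18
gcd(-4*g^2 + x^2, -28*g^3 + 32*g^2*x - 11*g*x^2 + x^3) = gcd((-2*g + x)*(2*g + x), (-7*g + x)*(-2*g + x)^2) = -2*g + x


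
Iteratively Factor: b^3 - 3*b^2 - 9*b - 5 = (b + 1)*(b^2 - 4*b - 5) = (b + 1)^2*(b - 5)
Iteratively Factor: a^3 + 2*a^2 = (a)*(a^2 + 2*a) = a^2*(a + 2)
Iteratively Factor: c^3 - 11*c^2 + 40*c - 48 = (c - 3)*(c^2 - 8*c + 16) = (c - 4)*(c - 3)*(c - 4)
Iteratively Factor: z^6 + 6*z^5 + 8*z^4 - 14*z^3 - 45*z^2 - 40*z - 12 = (z + 2)*(z^5 + 4*z^4 - 14*z^2 - 17*z - 6) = (z + 1)*(z + 2)*(z^4 + 3*z^3 - 3*z^2 - 11*z - 6) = (z - 2)*(z + 1)*(z + 2)*(z^3 + 5*z^2 + 7*z + 3) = (z - 2)*(z + 1)^2*(z + 2)*(z^2 + 4*z + 3) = (z - 2)*(z + 1)^2*(z + 2)*(z + 3)*(z + 1)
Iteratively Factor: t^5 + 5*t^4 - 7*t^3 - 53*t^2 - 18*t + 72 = (t + 2)*(t^4 + 3*t^3 - 13*t^2 - 27*t + 36) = (t + 2)*(t + 3)*(t^3 - 13*t + 12) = (t - 1)*(t + 2)*(t + 3)*(t^2 + t - 12) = (t - 1)*(t + 2)*(t + 3)*(t + 4)*(t - 3)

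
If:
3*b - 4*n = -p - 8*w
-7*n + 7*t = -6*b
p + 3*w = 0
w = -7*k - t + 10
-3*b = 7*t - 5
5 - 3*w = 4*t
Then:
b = -5/29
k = 1745/1421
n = 130/203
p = -375/203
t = 160/203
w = 125/203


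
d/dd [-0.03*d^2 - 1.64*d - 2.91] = -0.06*d - 1.64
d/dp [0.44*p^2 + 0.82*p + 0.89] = 0.88*p + 0.82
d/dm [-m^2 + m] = 1 - 2*m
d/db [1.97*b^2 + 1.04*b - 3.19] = 3.94*b + 1.04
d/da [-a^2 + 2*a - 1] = 2 - 2*a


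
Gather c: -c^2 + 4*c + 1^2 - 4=-c^2 + 4*c - 3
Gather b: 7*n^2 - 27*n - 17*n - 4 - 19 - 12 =7*n^2 - 44*n - 35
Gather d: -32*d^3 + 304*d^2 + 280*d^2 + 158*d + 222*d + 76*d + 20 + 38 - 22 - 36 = -32*d^3 + 584*d^2 + 456*d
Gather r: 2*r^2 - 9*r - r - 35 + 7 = 2*r^2 - 10*r - 28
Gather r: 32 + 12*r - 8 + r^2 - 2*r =r^2 + 10*r + 24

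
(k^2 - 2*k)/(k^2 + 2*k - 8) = k/(k + 4)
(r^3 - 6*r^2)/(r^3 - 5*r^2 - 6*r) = r/(r + 1)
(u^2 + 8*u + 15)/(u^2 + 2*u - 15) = (u + 3)/(u - 3)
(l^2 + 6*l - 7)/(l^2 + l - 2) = (l + 7)/(l + 2)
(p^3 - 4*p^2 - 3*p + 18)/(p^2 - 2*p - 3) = (p^2 - p - 6)/(p + 1)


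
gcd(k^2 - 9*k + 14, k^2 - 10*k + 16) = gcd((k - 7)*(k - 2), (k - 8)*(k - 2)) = k - 2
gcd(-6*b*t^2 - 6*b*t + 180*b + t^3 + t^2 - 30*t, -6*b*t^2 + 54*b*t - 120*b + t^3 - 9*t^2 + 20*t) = -6*b*t + 30*b + t^2 - 5*t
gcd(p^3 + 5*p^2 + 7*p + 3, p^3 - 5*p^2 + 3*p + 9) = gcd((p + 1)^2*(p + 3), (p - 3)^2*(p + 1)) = p + 1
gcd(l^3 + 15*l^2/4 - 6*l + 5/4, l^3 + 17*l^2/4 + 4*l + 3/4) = 1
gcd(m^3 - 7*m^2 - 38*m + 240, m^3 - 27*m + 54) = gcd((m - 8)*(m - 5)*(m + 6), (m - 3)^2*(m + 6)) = m + 6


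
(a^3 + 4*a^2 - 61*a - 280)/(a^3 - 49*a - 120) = (a + 7)/(a + 3)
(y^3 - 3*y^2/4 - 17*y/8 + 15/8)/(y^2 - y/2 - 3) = (4*y^2 - 9*y + 5)/(4*(y - 2))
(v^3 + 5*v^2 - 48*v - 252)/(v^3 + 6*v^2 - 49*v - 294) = (v + 6)/(v + 7)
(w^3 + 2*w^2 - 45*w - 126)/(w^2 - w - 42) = w + 3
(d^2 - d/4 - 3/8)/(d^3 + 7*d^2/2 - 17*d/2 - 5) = (d - 3/4)/(d^2 + 3*d - 10)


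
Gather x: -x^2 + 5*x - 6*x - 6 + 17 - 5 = -x^2 - x + 6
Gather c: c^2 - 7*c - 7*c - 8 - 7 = c^2 - 14*c - 15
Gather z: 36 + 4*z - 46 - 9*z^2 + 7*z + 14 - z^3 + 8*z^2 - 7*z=-z^3 - z^2 + 4*z + 4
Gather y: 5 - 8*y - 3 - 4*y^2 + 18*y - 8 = -4*y^2 + 10*y - 6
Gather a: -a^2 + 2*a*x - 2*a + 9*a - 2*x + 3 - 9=-a^2 + a*(2*x + 7) - 2*x - 6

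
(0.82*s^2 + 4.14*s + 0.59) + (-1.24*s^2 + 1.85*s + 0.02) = -0.42*s^2 + 5.99*s + 0.61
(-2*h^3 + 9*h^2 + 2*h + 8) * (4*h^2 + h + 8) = -8*h^5 + 34*h^4 + h^3 + 106*h^2 + 24*h + 64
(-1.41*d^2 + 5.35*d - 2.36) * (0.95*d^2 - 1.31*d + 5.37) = -1.3395*d^4 + 6.9296*d^3 - 16.8222*d^2 + 31.8211*d - 12.6732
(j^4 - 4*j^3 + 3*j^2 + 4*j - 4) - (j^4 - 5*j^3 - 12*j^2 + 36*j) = j^3 + 15*j^2 - 32*j - 4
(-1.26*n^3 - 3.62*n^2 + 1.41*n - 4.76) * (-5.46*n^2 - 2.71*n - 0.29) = 6.8796*n^5 + 23.1798*n^4 + 2.477*n^3 + 23.2183*n^2 + 12.4907*n + 1.3804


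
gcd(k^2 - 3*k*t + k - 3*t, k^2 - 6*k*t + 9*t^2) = -k + 3*t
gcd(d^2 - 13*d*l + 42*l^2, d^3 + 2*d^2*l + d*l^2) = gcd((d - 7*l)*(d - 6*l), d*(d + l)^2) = 1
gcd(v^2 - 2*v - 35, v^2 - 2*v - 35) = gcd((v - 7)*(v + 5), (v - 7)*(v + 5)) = v^2 - 2*v - 35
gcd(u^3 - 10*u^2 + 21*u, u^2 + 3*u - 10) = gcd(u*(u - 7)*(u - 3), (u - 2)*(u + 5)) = 1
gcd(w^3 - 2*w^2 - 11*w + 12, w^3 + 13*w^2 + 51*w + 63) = w + 3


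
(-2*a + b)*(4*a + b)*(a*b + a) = -8*a^3*b - 8*a^3 + 2*a^2*b^2 + 2*a^2*b + a*b^3 + a*b^2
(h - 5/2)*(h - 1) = h^2 - 7*h/2 + 5/2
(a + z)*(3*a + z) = 3*a^2 + 4*a*z + z^2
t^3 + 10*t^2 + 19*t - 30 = (t - 1)*(t + 5)*(t + 6)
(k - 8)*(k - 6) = k^2 - 14*k + 48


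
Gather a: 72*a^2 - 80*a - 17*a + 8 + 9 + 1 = 72*a^2 - 97*a + 18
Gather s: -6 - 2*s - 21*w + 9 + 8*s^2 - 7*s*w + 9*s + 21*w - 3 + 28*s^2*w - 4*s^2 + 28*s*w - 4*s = s^2*(28*w + 4) + s*(21*w + 3)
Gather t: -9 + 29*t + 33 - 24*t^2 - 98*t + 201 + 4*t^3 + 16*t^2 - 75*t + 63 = 4*t^3 - 8*t^2 - 144*t + 288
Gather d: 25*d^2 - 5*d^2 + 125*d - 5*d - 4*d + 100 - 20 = 20*d^2 + 116*d + 80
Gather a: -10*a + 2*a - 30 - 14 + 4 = -8*a - 40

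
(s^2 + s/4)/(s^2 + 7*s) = (s + 1/4)/(s + 7)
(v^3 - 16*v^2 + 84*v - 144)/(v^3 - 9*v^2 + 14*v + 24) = (v - 6)/(v + 1)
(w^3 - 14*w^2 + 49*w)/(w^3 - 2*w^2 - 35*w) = (w - 7)/(w + 5)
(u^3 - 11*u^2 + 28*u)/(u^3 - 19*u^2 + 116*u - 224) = u/(u - 8)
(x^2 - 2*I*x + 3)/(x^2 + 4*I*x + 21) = (x + I)/(x + 7*I)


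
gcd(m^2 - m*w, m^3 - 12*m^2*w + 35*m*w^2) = m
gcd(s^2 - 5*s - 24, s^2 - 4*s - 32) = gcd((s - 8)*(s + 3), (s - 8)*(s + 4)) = s - 8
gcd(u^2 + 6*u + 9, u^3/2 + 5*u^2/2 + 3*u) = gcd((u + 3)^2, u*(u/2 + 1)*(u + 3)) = u + 3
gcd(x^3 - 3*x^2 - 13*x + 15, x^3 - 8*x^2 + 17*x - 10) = x^2 - 6*x + 5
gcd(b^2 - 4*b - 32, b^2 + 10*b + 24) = b + 4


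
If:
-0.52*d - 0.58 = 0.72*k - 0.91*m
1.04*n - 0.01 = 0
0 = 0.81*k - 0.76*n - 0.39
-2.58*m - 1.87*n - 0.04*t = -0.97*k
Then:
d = -0.0271317829457364*t - 1.48401475134791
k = 0.49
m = 0.17744474995767 - 0.0155038759689922*t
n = 0.01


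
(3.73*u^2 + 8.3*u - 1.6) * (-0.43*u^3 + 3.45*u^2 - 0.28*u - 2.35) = -1.6039*u^5 + 9.2995*u^4 + 28.2786*u^3 - 16.6095*u^2 - 19.057*u + 3.76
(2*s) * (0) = 0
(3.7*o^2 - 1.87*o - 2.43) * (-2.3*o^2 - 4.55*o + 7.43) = -8.51*o^4 - 12.534*o^3 + 41.5885*o^2 - 2.8376*o - 18.0549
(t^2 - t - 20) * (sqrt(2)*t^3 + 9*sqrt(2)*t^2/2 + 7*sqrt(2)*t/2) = sqrt(2)*t^5 + 7*sqrt(2)*t^4/2 - 21*sqrt(2)*t^3 - 187*sqrt(2)*t^2/2 - 70*sqrt(2)*t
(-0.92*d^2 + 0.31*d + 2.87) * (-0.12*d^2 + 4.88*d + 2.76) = 0.1104*d^4 - 4.5268*d^3 - 1.3708*d^2 + 14.8612*d + 7.9212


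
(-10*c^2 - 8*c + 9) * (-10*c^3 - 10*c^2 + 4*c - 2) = 100*c^5 + 180*c^4 - 50*c^3 - 102*c^2 + 52*c - 18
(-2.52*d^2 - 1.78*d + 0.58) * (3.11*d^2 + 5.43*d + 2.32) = -7.8372*d^4 - 19.2194*d^3 - 13.708*d^2 - 0.9802*d + 1.3456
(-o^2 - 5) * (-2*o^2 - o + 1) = 2*o^4 + o^3 + 9*o^2 + 5*o - 5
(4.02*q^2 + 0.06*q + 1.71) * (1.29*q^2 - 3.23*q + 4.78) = 5.1858*q^4 - 12.9072*q^3 + 21.2277*q^2 - 5.2365*q + 8.1738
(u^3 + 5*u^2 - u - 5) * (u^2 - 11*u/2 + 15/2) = u^5 - u^4/2 - 21*u^3 + 38*u^2 + 20*u - 75/2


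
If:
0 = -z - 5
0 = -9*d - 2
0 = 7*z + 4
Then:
No Solution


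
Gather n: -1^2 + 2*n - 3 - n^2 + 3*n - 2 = -n^2 + 5*n - 6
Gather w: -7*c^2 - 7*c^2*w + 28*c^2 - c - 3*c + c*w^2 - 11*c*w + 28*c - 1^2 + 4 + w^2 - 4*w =21*c^2 + 24*c + w^2*(c + 1) + w*(-7*c^2 - 11*c - 4) + 3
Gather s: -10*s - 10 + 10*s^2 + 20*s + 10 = 10*s^2 + 10*s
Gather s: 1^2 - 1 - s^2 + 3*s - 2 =-s^2 + 3*s - 2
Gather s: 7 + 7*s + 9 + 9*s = 16*s + 16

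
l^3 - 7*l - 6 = (l - 3)*(l + 1)*(l + 2)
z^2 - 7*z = z*(z - 7)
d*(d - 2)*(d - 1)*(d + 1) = d^4 - 2*d^3 - d^2 + 2*d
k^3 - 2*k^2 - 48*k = k*(k - 8)*(k + 6)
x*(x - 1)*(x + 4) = x^3 + 3*x^2 - 4*x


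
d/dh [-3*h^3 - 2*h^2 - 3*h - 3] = -9*h^2 - 4*h - 3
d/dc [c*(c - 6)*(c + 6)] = 3*c^2 - 36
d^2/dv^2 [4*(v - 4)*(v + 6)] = 8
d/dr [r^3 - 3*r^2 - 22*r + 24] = 3*r^2 - 6*r - 22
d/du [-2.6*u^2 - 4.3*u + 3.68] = -5.2*u - 4.3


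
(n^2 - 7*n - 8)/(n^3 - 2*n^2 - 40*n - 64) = (n + 1)/(n^2 + 6*n + 8)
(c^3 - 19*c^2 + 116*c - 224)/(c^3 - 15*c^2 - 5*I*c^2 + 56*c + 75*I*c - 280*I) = (c - 4)/(c - 5*I)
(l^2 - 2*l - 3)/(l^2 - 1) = (l - 3)/(l - 1)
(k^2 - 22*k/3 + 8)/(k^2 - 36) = (k - 4/3)/(k + 6)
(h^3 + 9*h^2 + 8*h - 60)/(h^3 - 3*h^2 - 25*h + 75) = (h^2 + 4*h - 12)/(h^2 - 8*h + 15)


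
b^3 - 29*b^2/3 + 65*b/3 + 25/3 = (b - 5)^2*(b + 1/3)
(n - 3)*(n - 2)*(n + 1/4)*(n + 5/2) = n^4 - 9*n^3/4 - 57*n^2/8 + 107*n/8 + 15/4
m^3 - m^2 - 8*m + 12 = (m - 2)^2*(m + 3)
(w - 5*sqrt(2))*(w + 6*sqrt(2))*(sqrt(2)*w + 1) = sqrt(2)*w^3 + 3*w^2 - 59*sqrt(2)*w - 60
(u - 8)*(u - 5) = u^2 - 13*u + 40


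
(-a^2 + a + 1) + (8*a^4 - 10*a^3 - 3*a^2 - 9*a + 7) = 8*a^4 - 10*a^3 - 4*a^2 - 8*a + 8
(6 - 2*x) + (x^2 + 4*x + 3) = x^2 + 2*x + 9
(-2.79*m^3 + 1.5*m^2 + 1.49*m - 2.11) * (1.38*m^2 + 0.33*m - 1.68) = -3.8502*m^5 + 1.1493*m^4 + 7.2384*m^3 - 4.9401*m^2 - 3.1995*m + 3.5448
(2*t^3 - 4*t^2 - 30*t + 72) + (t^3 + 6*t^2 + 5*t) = 3*t^3 + 2*t^2 - 25*t + 72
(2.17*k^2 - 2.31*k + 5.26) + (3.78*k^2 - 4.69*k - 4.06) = 5.95*k^2 - 7.0*k + 1.2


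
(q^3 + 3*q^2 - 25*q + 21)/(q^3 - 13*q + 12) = (q + 7)/(q + 4)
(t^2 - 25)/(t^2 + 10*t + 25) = (t - 5)/(t + 5)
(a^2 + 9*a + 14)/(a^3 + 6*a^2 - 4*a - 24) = (a + 7)/(a^2 + 4*a - 12)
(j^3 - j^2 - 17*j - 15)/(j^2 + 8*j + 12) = (j^3 - j^2 - 17*j - 15)/(j^2 + 8*j + 12)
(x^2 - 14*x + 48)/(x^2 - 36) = (x - 8)/(x + 6)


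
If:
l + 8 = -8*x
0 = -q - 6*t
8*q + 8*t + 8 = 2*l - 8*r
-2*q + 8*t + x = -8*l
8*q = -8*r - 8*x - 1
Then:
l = 308/83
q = 2811/332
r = -4733/664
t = -937/664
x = -243/166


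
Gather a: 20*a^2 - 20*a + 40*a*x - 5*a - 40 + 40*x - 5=20*a^2 + a*(40*x - 25) + 40*x - 45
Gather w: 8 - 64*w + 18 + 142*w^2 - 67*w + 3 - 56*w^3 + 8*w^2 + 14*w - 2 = -56*w^3 + 150*w^2 - 117*w + 27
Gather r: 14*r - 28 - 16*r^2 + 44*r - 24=-16*r^2 + 58*r - 52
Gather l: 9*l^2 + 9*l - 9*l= 9*l^2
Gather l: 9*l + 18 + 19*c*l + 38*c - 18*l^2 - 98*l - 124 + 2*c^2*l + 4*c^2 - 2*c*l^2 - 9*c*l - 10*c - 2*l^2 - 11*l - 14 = 4*c^2 + 28*c + l^2*(-2*c - 20) + l*(2*c^2 + 10*c - 100) - 120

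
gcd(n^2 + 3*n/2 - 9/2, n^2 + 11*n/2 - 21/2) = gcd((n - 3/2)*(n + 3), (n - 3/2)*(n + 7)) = n - 3/2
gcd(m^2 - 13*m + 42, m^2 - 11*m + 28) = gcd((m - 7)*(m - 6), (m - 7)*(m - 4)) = m - 7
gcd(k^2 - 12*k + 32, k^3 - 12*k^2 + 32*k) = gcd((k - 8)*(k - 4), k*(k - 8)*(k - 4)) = k^2 - 12*k + 32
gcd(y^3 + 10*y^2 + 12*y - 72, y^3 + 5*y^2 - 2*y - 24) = y - 2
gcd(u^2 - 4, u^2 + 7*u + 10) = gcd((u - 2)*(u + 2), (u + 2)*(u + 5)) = u + 2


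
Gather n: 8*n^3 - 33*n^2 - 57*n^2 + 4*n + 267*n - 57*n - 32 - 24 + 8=8*n^3 - 90*n^2 + 214*n - 48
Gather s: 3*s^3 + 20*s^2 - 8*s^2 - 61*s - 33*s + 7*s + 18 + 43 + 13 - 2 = 3*s^3 + 12*s^2 - 87*s + 72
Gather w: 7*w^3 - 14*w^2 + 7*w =7*w^3 - 14*w^2 + 7*w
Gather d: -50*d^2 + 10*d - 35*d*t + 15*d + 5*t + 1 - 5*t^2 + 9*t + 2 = -50*d^2 + d*(25 - 35*t) - 5*t^2 + 14*t + 3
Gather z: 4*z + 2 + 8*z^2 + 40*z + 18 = 8*z^2 + 44*z + 20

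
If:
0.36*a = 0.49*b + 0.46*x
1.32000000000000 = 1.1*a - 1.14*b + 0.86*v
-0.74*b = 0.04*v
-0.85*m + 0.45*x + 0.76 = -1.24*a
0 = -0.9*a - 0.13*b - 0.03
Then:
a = -0.02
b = -0.08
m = 0.90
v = 1.46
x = 0.07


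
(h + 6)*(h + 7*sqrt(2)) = h^2 + 6*h + 7*sqrt(2)*h + 42*sqrt(2)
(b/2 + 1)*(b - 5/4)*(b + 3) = b^3/2 + 15*b^2/8 - b/8 - 15/4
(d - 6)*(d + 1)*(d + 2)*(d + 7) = d^4 + 4*d^3 - 37*d^2 - 124*d - 84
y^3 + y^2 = y^2*(y + 1)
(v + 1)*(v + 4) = v^2 + 5*v + 4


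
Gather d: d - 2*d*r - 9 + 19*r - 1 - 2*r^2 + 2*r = d*(1 - 2*r) - 2*r^2 + 21*r - 10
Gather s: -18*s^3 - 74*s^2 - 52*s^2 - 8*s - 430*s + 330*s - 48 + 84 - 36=-18*s^3 - 126*s^2 - 108*s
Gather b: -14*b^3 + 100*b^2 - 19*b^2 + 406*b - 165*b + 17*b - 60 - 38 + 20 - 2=-14*b^3 + 81*b^2 + 258*b - 80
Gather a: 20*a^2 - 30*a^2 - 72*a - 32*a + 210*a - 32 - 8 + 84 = -10*a^2 + 106*a + 44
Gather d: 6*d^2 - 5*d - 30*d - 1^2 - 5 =6*d^2 - 35*d - 6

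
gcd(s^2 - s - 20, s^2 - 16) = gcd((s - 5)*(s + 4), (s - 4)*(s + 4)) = s + 4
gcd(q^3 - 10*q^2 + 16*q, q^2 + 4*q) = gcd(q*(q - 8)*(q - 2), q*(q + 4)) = q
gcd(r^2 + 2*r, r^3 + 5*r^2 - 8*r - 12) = 1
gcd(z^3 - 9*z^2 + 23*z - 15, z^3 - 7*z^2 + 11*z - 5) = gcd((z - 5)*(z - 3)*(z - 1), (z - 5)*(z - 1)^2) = z^2 - 6*z + 5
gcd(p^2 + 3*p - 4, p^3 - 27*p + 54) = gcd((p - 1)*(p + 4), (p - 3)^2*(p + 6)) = 1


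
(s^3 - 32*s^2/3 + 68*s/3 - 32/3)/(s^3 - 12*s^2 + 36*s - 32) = (s - 2/3)/(s - 2)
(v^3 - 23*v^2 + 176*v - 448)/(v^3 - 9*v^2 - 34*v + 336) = (v - 8)/(v + 6)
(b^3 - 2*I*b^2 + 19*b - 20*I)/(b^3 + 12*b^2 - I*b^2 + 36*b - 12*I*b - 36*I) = (b^2 - I*b + 20)/(b^2 + 12*b + 36)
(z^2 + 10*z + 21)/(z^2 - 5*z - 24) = (z + 7)/(z - 8)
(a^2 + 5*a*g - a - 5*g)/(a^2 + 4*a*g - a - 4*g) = (a + 5*g)/(a + 4*g)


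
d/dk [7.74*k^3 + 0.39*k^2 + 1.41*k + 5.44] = 23.22*k^2 + 0.78*k + 1.41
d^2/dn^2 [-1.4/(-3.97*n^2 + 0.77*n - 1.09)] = (-44.13052*n^2 + 8.55932*n + 1.4*(7.94*n - 0.77)*(15.88*n - 1.54) - 12.11644)/(3.97*n^2 - 0.77*n + 1.09)^3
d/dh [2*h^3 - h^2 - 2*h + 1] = 6*h^2 - 2*h - 2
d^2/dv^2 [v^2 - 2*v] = 2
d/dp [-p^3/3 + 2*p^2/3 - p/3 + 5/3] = -p^2 + 4*p/3 - 1/3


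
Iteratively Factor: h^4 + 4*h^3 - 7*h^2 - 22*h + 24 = (h + 4)*(h^3 - 7*h + 6) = (h + 3)*(h + 4)*(h^2 - 3*h + 2) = (h - 1)*(h + 3)*(h + 4)*(h - 2)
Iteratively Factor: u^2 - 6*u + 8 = (u - 2)*(u - 4)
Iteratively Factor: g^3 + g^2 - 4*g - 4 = (g + 2)*(g^2 - g - 2) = (g + 1)*(g + 2)*(g - 2)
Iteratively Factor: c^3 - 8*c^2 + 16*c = (c - 4)*(c^2 - 4*c) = c*(c - 4)*(c - 4)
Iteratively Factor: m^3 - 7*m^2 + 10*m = (m - 2)*(m^2 - 5*m) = m*(m - 2)*(m - 5)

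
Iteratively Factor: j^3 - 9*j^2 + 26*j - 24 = (j - 3)*(j^2 - 6*j + 8) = (j - 4)*(j - 3)*(j - 2)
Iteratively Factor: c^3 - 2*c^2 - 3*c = (c - 3)*(c^2 + c) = c*(c - 3)*(c + 1)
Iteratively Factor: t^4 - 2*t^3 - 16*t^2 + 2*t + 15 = (t - 1)*(t^3 - t^2 - 17*t - 15) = (t - 1)*(t + 1)*(t^2 - 2*t - 15) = (t - 5)*(t - 1)*(t + 1)*(t + 3)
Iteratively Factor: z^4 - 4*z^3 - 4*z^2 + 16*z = (z + 2)*(z^3 - 6*z^2 + 8*z) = (z - 4)*(z + 2)*(z^2 - 2*z) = (z - 4)*(z - 2)*(z + 2)*(z)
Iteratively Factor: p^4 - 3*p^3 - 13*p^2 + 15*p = (p)*(p^3 - 3*p^2 - 13*p + 15) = p*(p + 3)*(p^2 - 6*p + 5) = p*(p - 1)*(p + 3)*(p - 5)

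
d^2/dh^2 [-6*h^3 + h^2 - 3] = 2 - 36*h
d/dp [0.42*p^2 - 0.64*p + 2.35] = 0.84*p - 0.64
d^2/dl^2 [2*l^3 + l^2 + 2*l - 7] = 12*l + 2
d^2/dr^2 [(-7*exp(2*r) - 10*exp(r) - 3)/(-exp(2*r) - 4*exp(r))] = 6*(-3*exp(3*r) + 14*exp(2*r) + 6*exp(r) + 8)*exp(-r)/(exp(3*r) + 12*exp(2*r) + 48*exp(r) + 64)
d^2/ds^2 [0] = 0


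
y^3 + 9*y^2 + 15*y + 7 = (y + 1)^2*(y + 7)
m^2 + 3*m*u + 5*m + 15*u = (m + 5)*(m + 3*u)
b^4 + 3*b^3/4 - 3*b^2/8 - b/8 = b*(b - 1/2)*(b + 1/4)*(b + 1)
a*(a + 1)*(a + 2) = a^3 + 3*a^2 + 2*a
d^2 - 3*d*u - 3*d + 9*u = (d - 3)*(d - 3*u)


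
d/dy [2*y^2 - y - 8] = 4*y - 1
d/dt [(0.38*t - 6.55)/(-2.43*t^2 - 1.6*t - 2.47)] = (0.9234*t^2 - 31.833*t - 11.4186)/(5.9049*t^4 + 7.776*t^3 + 14.5642*t^2 + 7.904*t + 6.1009)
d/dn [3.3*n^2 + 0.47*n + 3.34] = 6.6*n + 0.47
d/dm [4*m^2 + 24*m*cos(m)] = -24*m*sin(m) + 8*m + 24*cos(m)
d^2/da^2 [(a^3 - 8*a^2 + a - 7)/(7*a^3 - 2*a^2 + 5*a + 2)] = 2*(-378*a^6 + 42*a^5 - 1344*a^4 + 1486*a^3 - 969*a^2 + 528*a - 245)/(343*a^9 - 294*a^8 + 819*a^7 - 134*a^6 + 417*a^5 + 294*a^4 + 89*a^3 + 126*a^2 + 60*a + 8)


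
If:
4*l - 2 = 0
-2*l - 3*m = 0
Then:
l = 1/2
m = -1/3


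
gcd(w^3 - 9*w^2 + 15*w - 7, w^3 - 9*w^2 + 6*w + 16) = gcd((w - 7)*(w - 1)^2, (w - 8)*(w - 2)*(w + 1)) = 1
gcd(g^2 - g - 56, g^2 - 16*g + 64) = g - 8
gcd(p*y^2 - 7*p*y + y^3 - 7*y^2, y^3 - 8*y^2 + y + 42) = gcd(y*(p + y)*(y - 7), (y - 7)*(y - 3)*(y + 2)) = y - 7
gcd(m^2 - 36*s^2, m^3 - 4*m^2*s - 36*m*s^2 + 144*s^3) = -m^2 + 36*s^2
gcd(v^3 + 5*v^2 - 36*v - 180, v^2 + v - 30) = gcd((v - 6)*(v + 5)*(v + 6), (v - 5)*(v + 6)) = v + 6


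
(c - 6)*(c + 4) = c^2 - 2*c - 24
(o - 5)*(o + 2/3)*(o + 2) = o^3 - 7*o^2/3 - 12*o - 20/3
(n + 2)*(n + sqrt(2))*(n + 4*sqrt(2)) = n^3 + 2*n^2 + 5*sqrt(2)*n^2 + 8*n + 10*sqrt(2)*n + 16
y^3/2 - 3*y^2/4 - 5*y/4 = y*(y/2 + 1/2)*(y - 5/2)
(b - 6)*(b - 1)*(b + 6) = b^3 - b^2 - 36*b + 36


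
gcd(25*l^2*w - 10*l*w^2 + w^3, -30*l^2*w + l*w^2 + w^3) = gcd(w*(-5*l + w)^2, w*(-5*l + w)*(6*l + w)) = -5*l*w + w^2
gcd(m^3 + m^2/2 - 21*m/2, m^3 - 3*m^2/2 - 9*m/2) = m^2 - 3*m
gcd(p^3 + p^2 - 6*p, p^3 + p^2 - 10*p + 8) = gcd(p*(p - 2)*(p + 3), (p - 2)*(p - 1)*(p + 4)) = p - 2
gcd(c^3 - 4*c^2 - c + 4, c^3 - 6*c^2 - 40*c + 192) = c - 4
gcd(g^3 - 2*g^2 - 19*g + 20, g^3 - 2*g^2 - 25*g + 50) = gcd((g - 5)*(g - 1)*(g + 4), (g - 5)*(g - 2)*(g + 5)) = g - 5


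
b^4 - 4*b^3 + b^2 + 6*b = b*(b - 3)*(b - 2)*(b + 1)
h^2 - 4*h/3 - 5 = (h - 3)*(h + 5/3)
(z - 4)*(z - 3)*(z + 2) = z^3 - 5*z^2 - 2*z + 24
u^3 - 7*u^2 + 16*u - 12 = (u - 3)*(u - 2)^2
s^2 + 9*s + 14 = (s + 2)*(s + 7)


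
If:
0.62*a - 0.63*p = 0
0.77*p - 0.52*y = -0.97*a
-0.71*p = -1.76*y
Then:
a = 0.00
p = 0.00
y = 0.00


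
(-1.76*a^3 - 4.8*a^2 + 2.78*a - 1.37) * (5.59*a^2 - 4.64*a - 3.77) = -9.8384*a^5 - 18.6656*a^4 + 44.4474*a^3 - 2.4615*a^2 - 4.1238*a + 5.1649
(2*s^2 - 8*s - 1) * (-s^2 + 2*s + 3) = -2*s^4 + 12*s^3 - 9*s^2 - 26*s - 3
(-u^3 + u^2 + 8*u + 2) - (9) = -u^3 + u^2 + 8*u - 7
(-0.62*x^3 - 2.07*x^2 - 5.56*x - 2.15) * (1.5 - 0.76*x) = 0.4712*x^4 + 0.6432*x^3 + 1.1206*x^2 - 6.706*x - 3.225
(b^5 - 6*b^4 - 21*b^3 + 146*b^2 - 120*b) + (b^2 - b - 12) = b^5 - 6*b^4 - 21*b^3 + 147*b^2 - 121*b - 12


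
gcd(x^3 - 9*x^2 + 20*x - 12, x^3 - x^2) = x - 1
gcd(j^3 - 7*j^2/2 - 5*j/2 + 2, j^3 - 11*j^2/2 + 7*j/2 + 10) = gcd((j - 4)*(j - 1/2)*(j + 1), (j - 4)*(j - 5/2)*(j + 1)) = j^2 - 3*j - 4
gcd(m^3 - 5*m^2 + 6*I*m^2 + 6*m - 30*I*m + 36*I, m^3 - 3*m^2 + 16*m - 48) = m - 3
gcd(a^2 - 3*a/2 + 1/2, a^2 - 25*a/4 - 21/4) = 1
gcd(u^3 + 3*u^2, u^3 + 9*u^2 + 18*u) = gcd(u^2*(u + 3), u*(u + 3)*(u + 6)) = u^2 + 3*u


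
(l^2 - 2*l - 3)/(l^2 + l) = (l - 3)/l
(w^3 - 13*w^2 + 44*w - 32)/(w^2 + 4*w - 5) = (w^2 - 12*w + 32)/(w + 5)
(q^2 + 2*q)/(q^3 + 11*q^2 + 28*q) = (q + 2)/(q^2 + 11*q + 28)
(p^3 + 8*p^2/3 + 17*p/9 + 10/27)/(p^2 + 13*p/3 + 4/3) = (9*p^2 + 21*p + 10)/(9*(p + 4))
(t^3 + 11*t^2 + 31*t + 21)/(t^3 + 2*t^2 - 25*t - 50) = (t^3 + 11*t^2 + 31*t + 21)/(t^3 + 2*t^2 - 25*t - 50)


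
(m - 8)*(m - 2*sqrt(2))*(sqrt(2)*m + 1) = sqrt(2)*m^3 - 8*sqrt(2)*m^2 - 3*m^2 - 2*sqrt(2)*m + 24*m + 16*sqrt(2)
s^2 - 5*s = s*(s - 5)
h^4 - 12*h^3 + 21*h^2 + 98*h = h*(h - 7)^2*(h + 2)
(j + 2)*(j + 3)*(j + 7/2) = j^3 + 17*j^2/2 + 47*j/2 + 21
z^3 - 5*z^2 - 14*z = z*(z - 7)*(z + 2)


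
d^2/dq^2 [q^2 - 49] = 2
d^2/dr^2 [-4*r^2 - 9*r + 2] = -8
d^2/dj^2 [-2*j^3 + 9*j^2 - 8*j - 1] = 18 - 12*j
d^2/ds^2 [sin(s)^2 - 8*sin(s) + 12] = 8*sin(s) + 2*cos(2*s)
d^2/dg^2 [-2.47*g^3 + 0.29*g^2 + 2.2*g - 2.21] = 0.58 - 14.82*g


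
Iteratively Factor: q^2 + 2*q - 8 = (q - 2)*(q + 4)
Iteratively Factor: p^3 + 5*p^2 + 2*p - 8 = (p - 1)*(p^2 + 6*p + 8) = (p - 1)*(p + 2)*(p + 4)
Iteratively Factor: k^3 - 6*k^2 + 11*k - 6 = (k - 1)*(k^2 - 5*k + 6) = (k - 3)*(k - 1)*(k - 2)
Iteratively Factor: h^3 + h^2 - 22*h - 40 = (h + 2)*(h^2 - h - 20) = (h - 5)*(h + 2)*(h + 4)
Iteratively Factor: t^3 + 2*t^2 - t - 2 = (t + 1)*(t^2 + t - 2) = (t + 1)*(t + 2)*(t - 1)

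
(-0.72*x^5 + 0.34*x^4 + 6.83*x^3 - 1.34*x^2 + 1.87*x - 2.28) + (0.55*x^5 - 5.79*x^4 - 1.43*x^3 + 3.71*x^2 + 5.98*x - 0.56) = -0.17*x^5 - 5.45*x^4 + 5.4*x^3 + 2.37*x^2 + 7.85*x - 2.84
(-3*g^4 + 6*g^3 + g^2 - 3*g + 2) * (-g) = 3*g^5 - 6*g^4 - g^3 + 3*g^2 - 2*g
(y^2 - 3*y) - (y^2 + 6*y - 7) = 7 - 9*y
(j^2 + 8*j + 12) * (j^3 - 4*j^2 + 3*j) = j^5 + 4*j^4 - 17*j^3 - 24*j^2 + 36*j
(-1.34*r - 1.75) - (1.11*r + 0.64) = -2.45*r - 2.39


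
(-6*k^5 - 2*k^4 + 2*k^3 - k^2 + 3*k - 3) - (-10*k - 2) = -6*k^5 - 2*k^4 + 2*k^3 - k^2 + 13*k - 1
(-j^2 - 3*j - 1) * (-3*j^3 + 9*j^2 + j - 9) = 3*j^5 - 25*j^3 - 3*j^2 + 26*j + 9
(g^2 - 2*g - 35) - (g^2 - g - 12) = -g - 23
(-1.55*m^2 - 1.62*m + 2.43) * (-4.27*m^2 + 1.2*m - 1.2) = 6.6185*m^4 + 5.0574*m^3 - 10.4601*m^2 + 4.86*m - 2.916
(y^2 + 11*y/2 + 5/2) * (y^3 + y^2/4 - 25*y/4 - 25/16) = y^5 + 23*y^4/4 - 19*y^3/8 - 565*y^2/16 - 775*y/32 - 125/32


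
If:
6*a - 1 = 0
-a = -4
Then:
No Solution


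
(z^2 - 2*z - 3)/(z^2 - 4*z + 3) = (z + 1)/(z - 1)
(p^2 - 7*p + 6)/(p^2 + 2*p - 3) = (p - 6)/(p + 3)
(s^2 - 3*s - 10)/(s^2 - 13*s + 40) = (s + 2)/(s - 8)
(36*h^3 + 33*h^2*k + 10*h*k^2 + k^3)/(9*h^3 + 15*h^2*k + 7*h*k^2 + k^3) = (4*h + k)/(h + k)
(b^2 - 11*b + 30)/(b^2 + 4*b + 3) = (b^2 - 11*b + 30)/(b^2 + 4*b + 3)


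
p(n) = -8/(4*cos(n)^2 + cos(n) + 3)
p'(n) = -8*(8*sin(n)*cos(n) + sin(n))/(4*cos(n)^2 + cos(n) + 3)^2 = -8*(8*cos(n) + 1)*sin(n)/(4*cos(n)^2 + cos(n) + 3)^2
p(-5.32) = -1.64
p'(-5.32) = -1.54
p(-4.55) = -2.72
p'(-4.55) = 0.27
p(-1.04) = -1.77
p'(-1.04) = 1.70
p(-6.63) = -1.07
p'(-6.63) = 0.41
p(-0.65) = -1.26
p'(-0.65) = 0.89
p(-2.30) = -1.95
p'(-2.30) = -1.53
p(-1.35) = -2.35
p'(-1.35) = 1.85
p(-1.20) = -2.06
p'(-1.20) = 1.92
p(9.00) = -1.48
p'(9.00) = 0.71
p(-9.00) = -1.48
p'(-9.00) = -0.71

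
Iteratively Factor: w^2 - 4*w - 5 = (w + 1)*(w - 5)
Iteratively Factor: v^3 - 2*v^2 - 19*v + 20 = (v - 1)*(v^2 - v - 20) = (v - 5)*(v - 1)*(v + 4)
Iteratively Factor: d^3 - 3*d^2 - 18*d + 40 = (d + 4)*(d^2 - 7*d + 10) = (d - 5)*(d + 4)*(d - 2)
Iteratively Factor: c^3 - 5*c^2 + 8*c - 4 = (c - 2)*(c^2 - 3*c + 2) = (c - 2)^2*(c - 1)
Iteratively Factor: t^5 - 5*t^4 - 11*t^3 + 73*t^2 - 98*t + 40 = (t - 5)*(t^4 - 11*t^2 + 18*t - 8) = (t - 5)*(t + 4)*(t^3 - 4*t^2 + 5*t - 2) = (t - 5)*(t - 1)*(t + 4)*(t^2 - 3*t + 2) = (t - 5)*(t - 1)^2*(t + 4)*(t - 2)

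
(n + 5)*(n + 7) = n^2 + 12*n + 35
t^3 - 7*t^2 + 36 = (t - 6)*(t - 3)*(t + 2)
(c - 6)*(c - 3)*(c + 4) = c^3 - 5*c^2 - 18*c + 72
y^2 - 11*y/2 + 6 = (y - 4)*(y - 3/2)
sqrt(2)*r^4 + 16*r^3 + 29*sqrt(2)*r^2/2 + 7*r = r*(r + sqrt(2)/2)*(r + 7*sqrt(2))*(sqrt(2)*r + 1)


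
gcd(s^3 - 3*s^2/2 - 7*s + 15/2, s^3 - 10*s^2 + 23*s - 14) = s - 1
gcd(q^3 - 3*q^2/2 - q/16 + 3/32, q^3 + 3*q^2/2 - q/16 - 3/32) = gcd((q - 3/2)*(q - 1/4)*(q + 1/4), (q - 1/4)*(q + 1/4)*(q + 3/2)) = q^2 - 1/16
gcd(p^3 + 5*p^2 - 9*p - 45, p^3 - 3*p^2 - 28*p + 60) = p + 5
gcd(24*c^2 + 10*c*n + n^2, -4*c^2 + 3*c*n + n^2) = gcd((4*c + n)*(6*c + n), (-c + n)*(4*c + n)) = 4*c + n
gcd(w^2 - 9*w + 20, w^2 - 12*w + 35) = w - 5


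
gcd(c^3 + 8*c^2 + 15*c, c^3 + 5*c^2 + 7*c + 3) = c + 3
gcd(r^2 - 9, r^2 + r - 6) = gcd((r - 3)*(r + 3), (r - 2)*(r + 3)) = r + 3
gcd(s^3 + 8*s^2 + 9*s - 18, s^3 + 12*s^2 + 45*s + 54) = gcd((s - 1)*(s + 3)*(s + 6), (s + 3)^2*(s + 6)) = s^2 + 9*s + 18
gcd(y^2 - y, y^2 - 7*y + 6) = y - 1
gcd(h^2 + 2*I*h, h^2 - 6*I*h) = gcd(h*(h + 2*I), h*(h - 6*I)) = h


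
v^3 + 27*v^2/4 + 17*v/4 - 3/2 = (v - 1/4)*(v + 1)*(v + 6)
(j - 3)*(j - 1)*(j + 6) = j^3 + 2*j^2 - 21*j + 18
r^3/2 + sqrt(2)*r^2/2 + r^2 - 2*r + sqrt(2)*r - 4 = (r/2 + sqrt(2))*(r + 2)*(r - sqrt(2))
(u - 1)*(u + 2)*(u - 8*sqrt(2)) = u^3 - 8*sqrt(2)*u^2 + u^2 - 8*sqrt(2)*u - 2*u + 16*sqrt(2)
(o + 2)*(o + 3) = o^2 + 5*o + 6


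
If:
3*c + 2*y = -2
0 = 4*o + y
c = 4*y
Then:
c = -4/7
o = 1/28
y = -1/7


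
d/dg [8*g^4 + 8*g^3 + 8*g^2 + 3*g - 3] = 32*g^3 + 24*g^2 + 16*g + 3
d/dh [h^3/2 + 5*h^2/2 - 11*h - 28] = 3*h^2/2 + 5*h - 11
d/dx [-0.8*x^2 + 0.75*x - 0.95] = 0.75 - 1.6*x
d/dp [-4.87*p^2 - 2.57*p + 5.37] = -9.74*p - 2.57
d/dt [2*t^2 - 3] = 4*t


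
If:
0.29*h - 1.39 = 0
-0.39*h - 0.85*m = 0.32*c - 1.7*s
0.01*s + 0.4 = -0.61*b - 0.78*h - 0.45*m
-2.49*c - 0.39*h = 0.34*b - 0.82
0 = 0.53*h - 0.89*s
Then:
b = -9.19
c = 0.83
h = 4.79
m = 3.20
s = 2.85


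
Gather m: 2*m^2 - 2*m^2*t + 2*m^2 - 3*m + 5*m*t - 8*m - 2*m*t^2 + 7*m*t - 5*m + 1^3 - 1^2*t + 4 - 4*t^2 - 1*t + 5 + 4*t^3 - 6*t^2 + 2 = m^2*(4 - 2*t) + m*(-2*t^2 + 12*t - 16) + 4*t^3 - 10*t^2 - 2*t + 12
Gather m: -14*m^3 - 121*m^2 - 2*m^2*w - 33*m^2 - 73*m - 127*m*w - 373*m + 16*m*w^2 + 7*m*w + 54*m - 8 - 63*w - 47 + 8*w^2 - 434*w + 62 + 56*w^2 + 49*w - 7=-14*m^3 + m^2*(-2*w - 154) + m*(16*w^2 - 120*w - 392) + 64*w^2 - 448*w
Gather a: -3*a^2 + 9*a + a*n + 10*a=-3*a^2 + a*(n + 19)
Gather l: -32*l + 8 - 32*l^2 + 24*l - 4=-32*l^2 - 8*l + 4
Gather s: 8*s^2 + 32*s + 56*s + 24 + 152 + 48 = 8*s^2 + 88*s + 224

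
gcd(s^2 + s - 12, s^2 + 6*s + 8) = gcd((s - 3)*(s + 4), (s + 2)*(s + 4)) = s + 4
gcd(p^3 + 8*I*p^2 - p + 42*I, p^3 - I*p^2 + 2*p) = p - 2*I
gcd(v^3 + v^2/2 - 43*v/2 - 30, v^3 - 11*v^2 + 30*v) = v - 5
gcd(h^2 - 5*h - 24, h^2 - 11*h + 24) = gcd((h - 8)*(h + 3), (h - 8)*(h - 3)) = h - 8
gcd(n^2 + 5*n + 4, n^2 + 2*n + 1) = n + 1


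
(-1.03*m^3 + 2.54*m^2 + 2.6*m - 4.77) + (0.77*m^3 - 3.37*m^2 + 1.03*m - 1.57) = -0.26*m^3 - 0.83*m^2 + 3.63*m - 6.34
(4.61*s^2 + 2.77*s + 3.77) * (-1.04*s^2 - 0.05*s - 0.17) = -4.7944*s^4 - 3.1113*s^3 - 4.843*s^2 - 0.6594*s - 0.6409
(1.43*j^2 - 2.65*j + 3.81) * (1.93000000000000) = 2.7599*j^2 - 5.1145*j + 7.3533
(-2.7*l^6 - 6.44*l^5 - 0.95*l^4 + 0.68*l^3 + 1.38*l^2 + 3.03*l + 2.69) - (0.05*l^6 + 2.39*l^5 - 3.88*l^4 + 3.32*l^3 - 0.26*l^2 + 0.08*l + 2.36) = -2.75*l^6 - 8.83*l^5 + 2.93*l^4 - 2.64*l^3 + 1.64*l^2 + 2.95*l + 0.33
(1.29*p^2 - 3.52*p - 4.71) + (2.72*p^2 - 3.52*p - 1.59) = 4.01*p^2 - 7.04*p - 6.3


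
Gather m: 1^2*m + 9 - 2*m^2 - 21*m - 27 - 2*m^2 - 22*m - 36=-4*m^2 - 42*m - 54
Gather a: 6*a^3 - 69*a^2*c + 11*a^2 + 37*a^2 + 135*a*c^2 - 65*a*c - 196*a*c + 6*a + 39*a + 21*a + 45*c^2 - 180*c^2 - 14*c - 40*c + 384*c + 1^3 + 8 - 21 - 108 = 6*a^3 + a^2*(48 - 69*c) + a*(135*c^2 - 261*c + 66) - 135*c^2 + 330*c - 120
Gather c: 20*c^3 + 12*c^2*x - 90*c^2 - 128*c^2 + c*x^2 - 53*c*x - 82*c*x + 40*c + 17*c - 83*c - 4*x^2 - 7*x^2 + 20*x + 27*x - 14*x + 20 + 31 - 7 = 20*c^3 + c^2*(12*x - 218) + c*(x^2 - 135*x - 26) - 11*x^2 + 33*x + 44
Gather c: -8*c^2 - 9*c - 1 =-8*c^2 - 9*c - 1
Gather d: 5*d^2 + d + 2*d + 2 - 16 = 5*d^2 + 3*d - 14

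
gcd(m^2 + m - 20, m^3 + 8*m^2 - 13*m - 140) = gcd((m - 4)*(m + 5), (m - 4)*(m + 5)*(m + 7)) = m^2 + m - 20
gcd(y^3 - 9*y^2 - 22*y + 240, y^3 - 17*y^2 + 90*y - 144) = y^2 - 14*y + 48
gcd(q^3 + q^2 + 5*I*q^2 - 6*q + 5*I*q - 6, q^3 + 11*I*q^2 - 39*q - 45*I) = q + 3*I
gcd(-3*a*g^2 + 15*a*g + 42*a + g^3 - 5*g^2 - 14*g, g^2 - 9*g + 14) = g - 7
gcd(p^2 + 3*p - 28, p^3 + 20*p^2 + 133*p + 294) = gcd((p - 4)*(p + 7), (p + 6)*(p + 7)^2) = p + 7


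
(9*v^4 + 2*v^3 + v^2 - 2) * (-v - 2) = -9*v^5 - 20*v^4 - 5*v^3 - 2*v^2 + 2*v + 4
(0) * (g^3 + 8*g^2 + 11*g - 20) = 0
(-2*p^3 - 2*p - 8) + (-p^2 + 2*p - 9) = -2*p^3 - p^2 - 17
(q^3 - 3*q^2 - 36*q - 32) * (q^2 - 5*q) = q^5 - 8*q^4 - 21*q^3 + 148*q^2 + 160*q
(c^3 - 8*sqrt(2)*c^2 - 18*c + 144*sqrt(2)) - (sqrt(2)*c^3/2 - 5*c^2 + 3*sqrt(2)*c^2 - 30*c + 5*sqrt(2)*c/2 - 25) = -sqrt(2)*c^3/2 + c^3 - 11*sqrt(2)*c^2 + 5*c^2 - 5*sqrt(2)*c/2 + 12*c + 25 + 144*sqrt(2)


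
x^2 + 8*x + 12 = (x + 2)*(x + 6)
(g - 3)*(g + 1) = g^2 - 2*g - 3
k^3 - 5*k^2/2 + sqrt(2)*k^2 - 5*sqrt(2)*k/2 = k*(k - 5/2)*(k + sqrt(2))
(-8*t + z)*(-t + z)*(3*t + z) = 24*t^3 - 19*t^2*z - 6*t*z^2 + z^3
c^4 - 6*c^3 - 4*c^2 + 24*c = c*(c - 6)*(c - 2)*(c + 2)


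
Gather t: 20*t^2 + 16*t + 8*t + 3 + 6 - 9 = 20*t^2 + 24*t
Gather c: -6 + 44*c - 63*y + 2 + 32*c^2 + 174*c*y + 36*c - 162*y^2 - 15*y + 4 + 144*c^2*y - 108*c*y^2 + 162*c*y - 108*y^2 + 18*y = c^2*(144*y + 32) + c*(-108*y^2 + 336*y + 80) - 270*y^2 - 60*y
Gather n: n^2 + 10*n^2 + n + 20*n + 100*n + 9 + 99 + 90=11*n^2 + 121*n + 198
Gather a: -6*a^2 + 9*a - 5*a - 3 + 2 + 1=-6*a^2 + 4*a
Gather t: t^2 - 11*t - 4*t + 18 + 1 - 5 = t^2 - 15*t + 14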